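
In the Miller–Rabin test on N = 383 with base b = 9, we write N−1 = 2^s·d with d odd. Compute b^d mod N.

1

383 − 1 = 382 = 2^1 · 191, so d = 191.
9^1 ≡ 9 (mod 383)
9^2 ≡ 9^2 = 81 ≡ 81 (mod 383)
9^4 ≡ 81^2 = 6561 ≡ 50 (mod 383)
9^8 ≡ 50^2 = 2500 ≡ 202 (mod 383)
9^16 ≡ 202^2 = 40804 ≡ 206 (mod 383)
9^32 ≡ 206^2 = 42436 ≡ 306 (mod 383)
9^64 ≡ 306^2 = 93636 ≡ 184 (mod 383)
9^128 ≡ 184^2 = 33856 ≡ 152 (mod 383)
191 = 128 + 32 + 16 + 8 + 4 + 2 + 1 in binary powers of 2.
So 9^191 ≡ 152 · 306 · 206 · 202 · 50 · 81 · 9 ≡ 1 (mod 383).
Since 9^d ≡ 1 (mod 383), base 9 does not prove 383 composite.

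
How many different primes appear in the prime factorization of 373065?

6

373065 = 3 · 124355
124355 = 5 · 24871
24871 = 7 · 3553
3553 = 11 · 323
323 = 17 · 19
373065 = 3 · 5 · 7 · 11 · 17 · 19, which has 6 distinct prime factors.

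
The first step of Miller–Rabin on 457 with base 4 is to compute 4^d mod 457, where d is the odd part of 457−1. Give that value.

457 − 1 = 456 = 2^3 · 57, so d = 57.
4^1 ≡ 4 (mod 457)
4^2 ≡ 4^2 = 16 ≡ 16 (mod 457)
4^4 ≡ 16^2 = 256 ≡ 256 (mod 457)
4^8 ≡ 256^2 = 65536 ≡ 185 (mod 457)
4^16 ≡ 185^2 = 34225 ≡ 407 (mod 457)
4^32 ≡ 407^2 = 165649 ≡ 215 (mod 457)
57 = 32 + 16 + 8 + 1 in binary powers of 2.
So 4^57 ≡ 215 · 407 · 185 · 4 ≡ 456 (mod 457).
Since 4^d ≡ 456 (mod 457), base 4 does not prove 457 composite.

456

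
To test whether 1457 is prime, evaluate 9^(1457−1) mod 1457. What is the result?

9^1 ≡ 9 (mod 1457)
9^2 ≡ 9^2 = 81 ≡ 81 (mod 1457)
9^4 ≡ 81^2 = 6561 ≡ 733 (mod 1457)
9^8 ≡ 733^2 = 537289 ≡ 1113 (mod 1457)
9^16 ≡ 1113^2 = 1238769 ≡ 319 (mod 1457)
9^32 ≡ 319^2 = 101761 ≡ 1228 (mod 1457)
9^64 ≡ 1228^2 = 1507984 ≡ 1446 (mod 1457)
9^128 ≡ 1446^2 = 2090916 ≡ 121 (mod 1457)
9^256 ≡ 121^2 = 14641 ≡ 71 (mod 1457)
9^512 ≡ 71^2 = 5041 ≡ 670 (mod 1457)
9^1024 ≡ 670^2 = 448900 ≡ 144 (mod 1457)
1456 = 1024 + 256 + 128 + 32 + 16 in binary powers of 2.
So 9^1456 ≡ 144 · 71 · 121 · 1228 · 319 ≡ 1001 (mod 1457).
Since 1001 ≠ 1, base 9 is a Fermat witness: 1457 is composite.

1001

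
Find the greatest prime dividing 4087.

67

4087 = 61 · 67
67 is prime.
So 4087 = 61 · 67; the largest prime factor is 67.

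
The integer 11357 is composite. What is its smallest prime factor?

11357 is odd.
Digit sum 17, not divisible by 3.
Ends in 7: not divisible by 5.
7: 11357 = 7·1622 + 3
11: 11357 = 11·1032 + 5
13: 11357 = 13·873 + 8
17: 11357 = 17·668 + 1
19: 11357 = 19·597 + 14
23: 11357 = 23·493 + 18
29: 11357 = 29·391 + 18
31: 11357 = 31·366 + 11
37: 11357 = 37·306 + 35
41: 11357 = 41·277

41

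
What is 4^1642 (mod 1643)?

4^1 ≡ 4 (mod 1643)
4^2 ≡ 4^2 = 16 ≡ 16 (mod 1643)
4^4 ≡ 16^2 = 256 ≡ 256 (mod 1643)
4^8 ≡ 256^2 = 65536 ≡ 1459 (mod 1643)
4^16 ≡ 1459^2 = 2128681 ≡ 996 (mod 1643)
4^32 ≡ 996^2 = 992016 ≡ 1287 (mod 1643)
4^64 ≡ 1287^2 = 1656369 ≡ 225 (mod 1643)
4^128 ≡ 225^2 = 50625 ≡ 1335 (mod 1643)
4^256 ≡ 1335^2 = 1782225 ≡ 1213 (mod 1643)
4^512 ≡ 1213^2 = 1471369 ≡ 884 (mod 1643)
4^1024 ≡ 884^2 = 781456 ≡ 1031 (mod 1643)
1642 = 1024 + 512 + 64 + 32 + 8 + 2 in binary powers of 2.
So 4^1642 ≡ 1031 · 884 · 225 · 1287 · 1459 · 16 ≡ 574 (mod 1643).
Since 574 ≠ 1, base 4 is a Fermat witness: 1643 is composite.

574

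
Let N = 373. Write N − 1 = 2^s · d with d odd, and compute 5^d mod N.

373 − 1 = 372 = 2^2 · 93, so d = 93.
5^1 ≡ 5 (mod 373)
5^2 ≡ 5^2 = 25 ≡ 25 (mod 373)
5^4 ≡ 25^2 = 625 ≡ 252 (mod 373)
5^8 ≡ 252^2 = 63504 ≡ 94 (mod 373)
5^16 ≡ 94^2 = 8836 ≡ 257 (mod 373)
5^32 ≡ 257^2 = 66049 ≡ 28 (mod 373)
5^64 ≡ 28^2 = 784 ≡ 38 (mod 373)
93 = 64 + 16 + 8 + 4 + 1 in binary powers of 2.
So 5^93 ≡ 38 · 257 · 94 · 252 · 5 ≡ 104 (mod 373).
Squaring chain: 104 → 372; reaches −1, so base 5 does not prove 373 composite.

104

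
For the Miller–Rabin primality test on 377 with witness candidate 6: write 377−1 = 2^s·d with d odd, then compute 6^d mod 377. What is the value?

377 − 1 = 376 = 2^3 · 47, so d = 47.
6^1 ≡ 6 (mod 377)
6^2 ≡ 6^2 = 36 ≡ 36 (mod 377)
6^4 ≡ 36^2 = 1296 ≡ 165 (mod 377)
6^8 ≡ 165^2 = 27225 ≡ 81 (mod 377)
6^16 ≡ 81^2 = 6561 ≡ 152 (mod 377)
6^32 ≡ 152^2 = 23104 ≡ 107 (mod 377)
47 = 32 + 8 + 4 + 2 + 1 in binary powers of 2.
So 6^47 ≡ 107 · 81 · 165 · 36 · 6 ≡ 323 (mod 377).
Squaring chain: 323 → 277 → 198; never reaches −1, so base 6 is a Miller–Rabin witness that 377 is composite.

323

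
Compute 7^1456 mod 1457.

7^1 ≡ 7 (mod 1457)
7^2 ≡ 7^2 = 49 ≡ 49 (mod 1457)
7^4 ≡ 49^2 = 2401 ≡ 944 (mod 1457)
7^8 ≡ 944^2 = 891136 ≡ 909 (mod 1457)
7^16 ≡ 909^2 = 826281 ≡ 162 (mod 1457)
7^32 ≡ 162^2 = 26244 ≡ 18 (mod 1457)
7^64 ≡ 18^2 = 324 ≡ 324 (mod 1457)
7^128 ≡ 324^2 = 104976 ≡ 72 (mod 1457)
7^256 ≡ 72^2 = 5184 ≡ 813 (mod 1457)
7^512 ≡ 813^2 = 660969 ≡ 948 (mod 1457)
7^1024 ≡ 948^2 = 898704 ≡ 1192 (mod 1457)
1456 = 1024 + 256 + 128 + 32 + 16 in binary powers of 2.
So 7^1456 ≡ 1192 · 813 · 72 · 18 · 162 ≡ 1278 (mod 1457).
Since 1278 ≠ 1, base 7 is a Fermat witness: 1457 is composite.

1278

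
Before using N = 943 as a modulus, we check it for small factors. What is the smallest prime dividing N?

943 is odd.
Digit sum 16, not divisible by 3.
Ends in 3: not divisible by 5.
7: 943 = 7·134 + 5
11: 943 = 11·85 + 8
13: 943 = 13·72 + 7
17: 943 = 17·55 + 8
19: 943 = 19·49 + 12
23: 943 = 23·41

23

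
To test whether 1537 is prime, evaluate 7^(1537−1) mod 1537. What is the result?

7^1 ≡ 7 (mod 1537)
7^2 ≡ 7^2 = 49 ≡ 49 (mod 1537)
7^4 ≡ 49^2 = 2401 ≡ 864 (mod 1537)
7^8 ≡ 864^2 = 746496 ≡ 1051 (mod 1537)
7^16 ≡ 1051^2 = 1104601 ≡ 1035 (mod 1537)
7^32 ≡ 1035^2 = 1071225 ≡ 1473 (mod 1537)
7^64 ≡ 1473^2 = 2169729 ≡ 1022 (mod 1537)
7^128 ≡ 1022^2 = 1044484 ≡ 861 (mod 1537)
7^256 ≡ 861^2 = 741321 ≡ 487 (mod 1537)
7^512 ≡ 487^2 = 237169 ≡ 471 (mod 1537)
7^1024 ≡ 471^2 = 221841 ≡ 513 (mod 1537)
1536 = 1024 + 512 in binary powers of 2.
So 7^1536 ≡ 513 · 471 ≡ 314 (mod 1537).
Since 314 ≠ 1, base 7 is a Fermat witness: 1537 is composite.

314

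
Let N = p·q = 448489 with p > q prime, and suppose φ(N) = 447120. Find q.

541

φ(n) = (p−1)(q−1) = n − (p+q) + 1, so p + q = 448489 − 447120 + 1 = 1370.
p and q are the roots of t² − 1370t + 448489 = 0.
Discriminant: 1370² − 4·448489 = 1876900 − 1793956 = 82944; √82944 = 288.
q = (1370 − 288)/2 = 541, p = (1370 + 288)/2 = 829.
Check: 541 · 829 = 448489.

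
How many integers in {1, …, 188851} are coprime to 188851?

Factor: 188851 = 13 · 73 · 199.
φ(188851) = (13−1) · (73−1) · (199−1) = 12 · 72 · 198 = 171072.

171072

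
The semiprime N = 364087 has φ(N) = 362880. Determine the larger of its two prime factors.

631

φ(n) = (p−1)(q−1) = n − (p+q) + 1, so p + q = 364087 − 362880 + 1 = 1208.
p and q are the roots of t² − 1208t + 364087 = 0.
Discriminant: 1208² − 4·364087 = 1459264 − 1456348 = 2916; √2916 = 54.
q = (1208 − 54)/2 = 577, p = (1208 + 54)/2 = 631.
Check: 577 · 631 = 364087.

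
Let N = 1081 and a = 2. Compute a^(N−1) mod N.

165

2^1 ≡ 2 (mod 1081)
2^2 ≡ 2^2 = 4 ≡ 4 (mod 1081)
2^4 ≡ 4^2 = 16 ≡ 16 (mod 1081)
2^8 ≡ 16^2 = 256 ≡ 256 (mod 1081)
2^16 ≡ 256^2 = 65536 ≡ 676 (mod 1081)
2^32 ≡ 676^2 = 456976 ≡ 794 (mod 1081)
2^64 ≡ 794^2 = 630436 ≡ 213 (mod 1081)
2^128 ≡ 213^2 = 45369 ≡ 1048 (mod 1081)
2^256 ≡ 1048^2 = 1098304 ≡ 8 (mod 1081)
2^512 ≡ 8^2 = 64 ≡ 64 (mod 1081)
2^1024 ≡ 64^2 = 4096 ≡ 853 (mod 1081)
1080 = 1024 + 32 + 16 + 8 in binary powers of 2.
So 2^1080 ≡ 853 · 794 · 676 · 256 ≡ 165 (mod 1081).
Since 165 ≠ 1, base 2 is a Fermat witness: 1081 is composite.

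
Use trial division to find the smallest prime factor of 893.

19

893 is odd.
Digit sum 20, not divisible by 3.
Ends in 3: not divisible by 5.
7: 893 = 7·127 + 4
11: 893 = 11·81 + 2
13: 893 = 13·68 + 9
17: 893 = 17·52 + 9
19: 893 = 19·47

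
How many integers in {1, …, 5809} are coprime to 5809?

Factor: 5809 = 37 · 157.
φ(5809) = (37−1) · (157−1) = 36 · 156 = 5616.

5616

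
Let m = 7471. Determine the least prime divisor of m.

31

7471 is odd.
Digit sum 19, not divisible by 3.
Ends in 1: not divisible by 5.
7: 7471 = 7·1067 + 2
11: 7471 = 11·679 + 2
13: 7471 = 13·574 + 9
17: 7471 = 17·439 + 8
19: 7471 = 19·393 + 4
23: 7471 = 23·324 + 19
29: 7471 = 29·257 + 18
31: 7471 = 31·241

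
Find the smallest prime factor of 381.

3

381 is odd.
Digit sum 12, divisible by 3.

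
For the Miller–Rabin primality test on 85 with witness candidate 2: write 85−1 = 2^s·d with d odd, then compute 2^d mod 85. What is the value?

32

85 − 1 = 84 = 2^2 · 21, so d = 21.
2^1 ≡ 2 (mod 85)
2^2 ≡ 2^2 = 4 ≡ 4 (mod 85)
2^4 ≡ 4^2 = 16 ≡ 16 (mod 85)
2^8 ≡ 16^2 = 256 ≡ 1 (mod 85)
2^16 ≡ 1^2 = 1 ≡ 1 (mod 85)
21 = 16 + 4 + 1 in binary powers of 2.
So 2^21 ≡ 1 · 16 · 2 ≡ 32 (mod 85).
Squaring chain: 32 → 4; never reaches −1, so base 2 is a Miller–Rabin witness that 85 is composite.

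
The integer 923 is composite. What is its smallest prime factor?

13

923 is odd.
Digit sum 14, not divisible by 3.
Ends in 3: not divisible by 5.
7: 923 = 7·131 + 6
11: 923 = 11·83 + 10
13: 923 = 13·71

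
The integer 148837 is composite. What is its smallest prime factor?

13

148837 is odd.
Digit sum 31, not divisible by 3.
Ends in 7: not divisible by 5.
7: 148837 = 7·21262 + 3
11: 148837 = 11·13530 + 7
13: 148837 = 13·11449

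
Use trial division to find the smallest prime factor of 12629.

12629 is odd.
Digit sum 20, not divisible by 3.
Ends in 9: not divisible by 5.
7: 12629 = 7·1804 + 1
11: 12629 = 11·1148 + 1
13: 12629 = 13·971 + 6
17: 12629 = 17·742 + 15
19: 12629 = 19·664 + 13
23: 12629 = 23·549 + 2
29: 12629 = 29·435 + 14
31: 12629 = 31·407 + 12
37: 12629 = 37·341 + 12
41: 12629 = 41·308 + 1
43: 12629 = 43·293 + 30
47: 12629 = 47·268 + 33
53: 12629 = 53·238 + 15
59: 12629 = 59·214 + 3
61: 12629 = 61·207 + 2
67: 12629 = 67·188 + 33
71: 12629 = 71·177 + 62
73: 12629 = 73·173

73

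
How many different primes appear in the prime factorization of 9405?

4

9405 = 3^2 · 1045
1045 = 5 · 209
209 = 11 · 19
9405 = 3^2 · 5 · 11 · 19, which has 4 distinct prime factors.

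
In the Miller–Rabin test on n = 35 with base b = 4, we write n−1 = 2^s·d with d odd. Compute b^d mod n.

9

35 − 1 = 34 = 2^1 · 17, so d = 17.
4^1 ≡ 4 (mod 35)
4^2 ≡ 4^2 = 16 ≡ 16 (mod 35)
4^4 ≡ 16^2 = 256 ≡ 11 (mod 35)
4^8 ≡ 11^2 = 121 ≡ 16 (mod 35)
4^16 ≡ 16^2 = 256 ≡ 11 (mod 35)
17 = 16 + 1 in binary powers of 2.
So 4^17 ≡ 11 · 4 ≡ 9 (mod 35).
Squaring chain: 9; never reaches −1, so base 4 is a Miller–Rabin witness that 35 is composite.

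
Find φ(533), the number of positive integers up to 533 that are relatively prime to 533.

Factor: 533 = 13 · 41.
φ(533) = (13−1) · (41−1) = 12 · 40 = 480.

480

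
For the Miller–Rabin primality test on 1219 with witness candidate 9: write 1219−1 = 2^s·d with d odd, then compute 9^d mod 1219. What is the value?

1219 − 1 = 1218 = 2^1 · 609, so d = 609.
9^1 ≡ 9 (mod 1219)
9^2 ≡ 9^2 = 81 ≡ 81 (mod 1219)
9^4 ≡ 81^2 = 6561 ≡ 466 (mod 1219)
9^8 ≡ 466^2 = 217156 ≡ 174 (mod 1219)
9^16 ≡ 174^2 = 30276 ≡ 1020 (mod 1219)
9^32 ≡ 1020^2 = 1040400 ≡ 593 (mod 1219)
9^64 ≡ 593^2 = 351649 ≡ 577 (mod 1219)
9^128 ≡ 577^2 = 332929 ≡ 142 (mod 1219)
9^256 ≡ 142^2 = 20164 ≡ 660 (mod 1219)
9^512 ≡ 660^2 = 435600 ≡ 417 (mod 1219)
609 = 512 + 64 + 32 + 1 in binary powers of 2.
So 9^609 ≡ 417 · 577 · 593 · 9 ≡ 282 (mod 1219).
Squaring chain: 282; never reaches −1, so base 9 is a Miller–Rabin witness that 1219 is composite.

282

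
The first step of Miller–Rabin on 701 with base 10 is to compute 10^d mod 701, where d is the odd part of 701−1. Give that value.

135

701 − 1 = 700 = 2^2 · 175, so d = 175.
10^1 ≡ 10 (mod 701)
10^2 ≡ 10^2 = 100 ≡ 100 (mod 701)
10^4 ≡ 100^2 = 10000 ≡ 186 (mod 701)
10^8 ≡ 186^2 = 34596 ≡ 247 (mod 701)
10^16 ≡ 247^2 = 61009 ≡ 22 (mod 701)
10^32 ≡ 22^2 = 484 ≡ 484 (mod 701)
10^64 ≡ 484^2 = 234256 ≡ 122 (mod 701)
10^128 ≡ 122^2 = 14884 ≡ 163 (mod 701)
175 = 128 + 32 + 8 + 4 + 2 + 1 in binary powers of 2.
So 10^175 ≡ 163 · 484 · 247 · 186 · 100 · 10 ≡ 135 (mod 701).
Squaring chain: 135 → 700; reaches −1, so base 10 does not prove 701 composite.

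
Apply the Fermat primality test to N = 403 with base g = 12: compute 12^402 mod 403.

66

12^1 ≡ 12 (mod 403)
12^2 ≡ 12^2 = 144 ≡ 144 (mod 403)
12^4 ≡ 144^2 = 20736 ≡ 183 (mod 403)
12^8 ≡ 183^2 = 33489 ≡ 40 (mod 403)
12^16 ≡ 40^2 = 1600 ≡ 391 (mod 403)
12^32 ≡ 391^2 = 152881 ≡ 144 (mod 403)
12^64 ≡ 144^2 = 20736 ≡ 183 (mod 403)
12^128 ≡ 183^2 = 33489 ≡ 40 (mod 403)
12^256 ≡ 40^2 = 1600 ≡ 391 (mod 403)
402 = 256 + 128 + 16 + 2 in binary powers of 2.
So 12^402 ≡ 391 · 40 · 391 · 144 ≡ 66 (mod 403).
Since 66 ≠ 1, base 12 is a Fermat witness: 403 is composite.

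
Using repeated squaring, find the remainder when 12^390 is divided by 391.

87

12^1 ≡ 12 (mod 391)
12^2 ≡ 12^2 = 144 ≡ 144 (mod 391)
12^4 ≡ 144^2 = 20736 ≡ 13 (mod 391)
12^8 ≡ 13^2 = 169 ≡ 169 (mod 391)
12^16 ≡ 169^2 = 28561 ≡ 18 (mod 391)
12^32 ≡ 18^2 = 324 ≡ 324 (mod 391)
12^64 ≡ 324^2 = 104976 ≡ 188 (mod 391)
12^128 ≡ 188^2 = 35344 ≡ 154 (mod 391)
12^256 ≡ 154^2 = 23716 ≡ 256 (mod 391)
390 = 256 + 128 + 4 + 2 in binary powers of 2.
So 12^390 ≡ 256 · 154 · 13 · 144 ≡ 87 (mod 391).
Since 87 ≠ 1, base 12 is a Fermat witness: 391 is composite.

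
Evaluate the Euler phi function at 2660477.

Factor: 2660477 = 89 · 167 · 179.
φ(2660477) = (89−1) · (167−1) · (179−1) = 88 · 166 · 178 = 2600224.

2600224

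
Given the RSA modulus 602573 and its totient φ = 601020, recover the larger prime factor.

φ(n) = (p−1)(q−1) = n − (p+q) + 1, so p + q = 602573 − 601020 + 1 = 1554.
p and q are the roots of t² − 1554t + 602573 = 0.
Discriminant: 1554² − 4·602573 = 2414916 − 2410292 = 4624; √4624 = 68.
q = (1554 − 68)/2 = 743, p = (1554 + 68)/2 = 811.
Check: 743 · 811 = 602573.

811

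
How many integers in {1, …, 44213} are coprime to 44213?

Factor: 44213 = 13 · 19 · 179.
φ(44213) = (13−1) · (19−1) · (179−1) = 12 · 18 · 178 = 38448.

38448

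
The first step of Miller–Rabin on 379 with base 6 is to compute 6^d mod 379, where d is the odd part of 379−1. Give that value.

379 − 1 = 378 = 2^1 · 189, so d = 189.
6^1 ≡ 6 (mod 379)
6^2 ≡ 6^2 = 36 ≡ 36 (mod 379)
6^4 ≡ 36^2 = 1296 ≡ 159 (mod 379)
6^8 ≡ 159^2 = 25281 ≡ 267 (mod 379)
6^16 ≡ 267^2 = 71289 ≡ 37 (mod 379)
6^32 ≡ 37^2 = 1369 ≡ 232 (mod 379)
6^64 ≡ 232^2 = 53824 ≡ 6 (mod 379)
6^128 ≡ 6^2 = 36 ≡ 36 (mod 379)
189 = 128 + 32 + 16 + 8 + 4 + 1 in binary powers of 2.
So 6^189 ≡ 36 · 232 · 37 · 267 · 159 · 6 ≡ 1 (mod 379).
Since 6^d ≡ 1 (mod 379), base 6 does not prove 379 composite.

1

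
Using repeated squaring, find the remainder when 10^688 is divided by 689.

10^1 ≡ 10 (mod 689)
10^2 ≡ 10^2 = 100 ≡ 100 (mod 689)
10^4 ≡ 100^2 = 10000 ≡ 354 (mod 689)
10^8 ≡ 354^2 = 125316 ≡ 607 (mod 689)
10^16 ≡ 607^2 = 368449 ≡ 523 (mod 689)
10^32 ≡ 523^2 = 273529 ≡ 685 (mod 689)
10^64 ≡ 685^2 = 469225 ≡ 16 (mod 689)
10^128 ≡ 16^2 = 256 ≡ 256 (mod 689)
10^256 ≡ 256^2 = 65536 ≡ 81 (mod 689)
10^512 ≡ 81^2 = 6561 ≡ 360 (mod 689)
688 = 512 + 128 + 32 + 16 in binary powers of 2.
So 10^688 ≡ 360 · 256 · 685 · 523 ≡ 16 (mod 689).
Since 16 ≠ 1, base 10 is a Fermat witness: 689 is composite.

16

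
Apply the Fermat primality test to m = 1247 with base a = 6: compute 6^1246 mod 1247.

436

6^1 ≡ 6 (mod 1247)
6^2 ≡ 6^2 = 36 ≡ 36 (mod 1247)
6^4 ≡ 36^2 = 1296 ≡ 49 (mod 1247)
6^8 ≡ 49^2 = 2401 ≡ 1154 (mod 1247)
6^16 ≡ 1154^2 = 1331716 ≡ 1167 (mod 1247)
6^32 ≡ 1167^2 = 1361889 ≡ 165 (mod 1247)
6^64 ≡ 165^2 = 27225 ≡ 1038 (mod 1247)
6^128 ≡ 1038^2 = 1077444 ≡ 36 (mod 1247)
6^256 ≡ 36^2 = 1296 ≡ 49 (mod 1247)
6^512 ≡ 49^2 = 2401 ≡ 1154 (mod 1247)
6^1024 ≡ 1154^2 = 1331716 ≡ 1167 (mod 1247)
1246 = 1024 + 128 + 64 + 16 + 8 + 4 + 2 in binary powers of 2.
So 6^1246 ≡ 1167 · 36 · 1038 · 1167 · 1154 · 49 · 36 ≡ 436 (mod 1247).
Since 436 ≠ 1, base 6 is a Fermat witness: 1247 is composite.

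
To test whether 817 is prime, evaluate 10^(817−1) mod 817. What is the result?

391

10^1 ≡ 10 (mod 817)
10^2 ≡ 10^2 = 100 ≡ 100 (mod 817)
10^4 ≡ 100^2 = 10000 ≡ 196 (mod 817)
10^8 ≡ 196^2 = 38416 ≡ 17 (mod 817)
10^16 ≡ 17^2 = 289 ≡ 289 (mod 817)
10^32 ≡ 289^2 = 83521 ≡ 187 (mod 817)
10^64 ≡ 187^2 = 34969 ≡ 655 (mod 817)
10^128 ≡ 655^2 = 429025 ≡ 100 (mod 817)
10^256 ≡ 100^2 = 10000 ≡ 196 (mod 817)
10^512 ≡ 196^2 = 38416 ≡ 17 (mod 817)
816 = 512 + 256 + 32 + 16 in binary powers of 2.
So 10^816 ≡ 17 · 196 · 187 · 289 ≡ 391 (mod 817).
Since 391 ≠ 1, base 10 is a Fermat witness: 817 is composite.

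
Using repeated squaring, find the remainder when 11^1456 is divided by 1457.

392

11^1 ≡ 11 (mod 1457)
11^2 ≡ 11^2 = 121 ≡ 121 (mod 1457)
11^4 ≡ 121^2 = 14641 ≡ 71 (mod 1457)
11^8 ≡ 71^2 = 5041 ≡ 670 (mod 1457)
11^16 ≡ 670^2 = 448900 ≡ 144 (mod 1457)
11^32 ≡ 144^2 = 20736 ≡ 338 (mod 1457)
11^64 ≡ 338^2 = 114244 ≡ 598 (mod 1457)
11^128 ≡ 598^2 = 357604 ≡ 639 (mod 1457)
11^256 ≡ 639^2 = 408321 ≡ 361 (mod 1457)
11^512 ≡ 361^2 = 130321 ≡ 648 (mod 1457)
11^1024 ≡ 648^2 = 419904 ≡ 288 (mod 1457)
1456 = 1024 + 256 + 128 + 32 + 16 in binary powers of 2.
So 11^1456 ≡ 288 · 361 · 639 · 338 · 144 ≡ 392 (mod 1457).
Since 392 ≠ 1, base 11 is a Fermat witness: 1457 is composite.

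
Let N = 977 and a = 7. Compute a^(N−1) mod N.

7^1 ≡ 7 (mod 977)
7^2 ≡ 7^2 = 49 ≡ 49 (mod 977)
7^4 ≡ 49^2 = 2401 ≡ 447 (mod 977)
7^8 ≡ 447^2 = 199809 ≡ 501 (mod 977)
7^16 ≡ 501^2 = 251001 ≡ 889 (mod 977)
7^32 ≡ 889^2 = 790321 ≡ 905 (mod 977)
7^64 ≡ 905^2 = 819025 ≡ 299 (mod 977)
7^128 ≡ 299^2 = 89401 ≡ 494 (mod 977)
7^256 ≡ 494^2 = 244036 ≡ 763 (mod 977)
7^512 ≡ 763^2 = 582169 ≡ 854 (mod 977)
976 = 512 + 256 + 128 + 64 + 16 in binary powers of 2.
So 7^976 ≡ 854 · 763 · 494 · 299 · 889 ≡ 1 (mod 977).
Since the result is 1, base 7 gives no evidence that 977 is composite.

1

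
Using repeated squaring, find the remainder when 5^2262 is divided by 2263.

900

5^1 ≡ 5 (mod 2263)
5^2 ≡ 5^2 = 25 ≡ 25 (mod 2263)
5^4 ≡ 25^2 = 625 ≡ 625 (mod 2263)
5^8 ≡ 625^2 = 390625 ≡ 1389 (mod 2263)
5^16 ≡ 1389^2 = 1929321 ≡ 1245 (mod 2263)
5^32 ≡ 1245^2 = 1550025 ≡ 2133 (mod 2263)
5^64 ≡ 2133^2 = 4549689 ≡ 1059 (mod 2263)
5^128 ≡ 1059^2 = 1121481 ≡ 1296 (mod 2263)
5^256 ≡ 1296^2 = 1679616 ≡ 470 (mod 2263)
5^512 ≡ 470^2 = 220900 ≡ 1389 (mod 2263)
5^1024 ≡ 1389^2 = 1929321 ≡ 1245 (mod 2263)
5^2048 ≡ 1245^2 = 1550025 ≡ 2133 (mod 2263)
2262 = 2048 + 128 + 64 + 16 + 4 + 2 in binary powers of 2.
So 5^2262 ≡ 2133 · 1296 · 1059 · 1245 · 625 · 25 ≡ 900 (mod 2263).
Since 900 ≠ 1, base 5 is a Fermat witness: 2263 is composite.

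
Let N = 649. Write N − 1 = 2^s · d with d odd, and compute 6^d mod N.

50

649 − 1 = 648 = 2^3 · 81, so d = 81.
6^1 ≡ 6 (mod 649)
6^2 ≡ 6^2 = 36 ≡ 36 (mod 649)
6^4 ≡ 36^2 = 1296 ≡ 647 (mod 649)
6^8 ≡ 647^2 = 418609 ≡ 4 (mod 649)
6^16 ≡ 4^2 = 16 ≡ 16 (mod 649)
6^32 ≡ 16^2 = 256 ≡ 256 (mod 649)
6^64 ≡ 256^2 = 65536 ≡ 636 (mod 649)
81 = 64 + 16 + 1 in binary powers of 2.
So 6^81 ≡ 636 · 16 · 6 ≡ 50 (mod 649).
Squaring chain: 50 → 553 → 130; never reaches −1, so base 6 is a Miller–Rabin witness that 649 is composite.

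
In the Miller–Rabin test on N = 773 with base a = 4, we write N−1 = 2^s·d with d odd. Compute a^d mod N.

773 − 1 = 772 = 2^2 · 193, so d = 193.
4^1 ≡ 4 (mod 773)
4^2 ≡ 4^2 = 16 ≡ 16 (mod 773)
4^4 ≡ 16^2 = 256 ≡ 256 (mod 773)
4^8 ≡ 256^2 = 65536 ≡ 604 (mod 773)
4^16 ≡ 604^2 = 364816 ≡ 733 (mod 773)
4^32 ≡ 733^2 = 537289 ≡ 54 (mod 773)
4^64 ≡ 54^2 = 2916 ≡ 597 (mod 773)
4^128 ≡ 597^2 = 356409 ≡ 56 (mod 773)
193 = 128 + 64 + 1 in binary powers of 2.
So 4^193 ≡ 56 · 597 · 4 ≡ 772 (mod 773).
Since 4^d ≡ 772 (mod 773), base 4 does not prove 773 composite.

772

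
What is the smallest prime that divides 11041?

11041 is odd.
Digit sum 7, not divisible by 3.
Ends in 1: not divisible by 5.
7: 11041 = 7·1577 + 2
11: 11041 = 11·1003 + 8
13: 11041 = 13·849 + 4
17: 11041 = 17·649 + 8
19: 11041 = 19·581 + 2
23: 11041 = 23·480 + 1
29: 11041 = 29·380 + 21
31: 11041 = 31·356 + 5
37: 11041 = 37·298 + 15
41: 11041 = 41·269 + 12
43: 11041 = 43·256 + 33
47: 11041 = 47·234 + 43
53: 11041 = 53·208 + 17
59: 11041 = 59·187 + 8
61: 11041 = 61·181

61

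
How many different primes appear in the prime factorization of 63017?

63017 = 29 · 2173
2173 = 41 · 53
63017 = 29 · 41 · 53, which has 3 distinct prime factors.

3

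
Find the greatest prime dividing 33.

11

33 = 3 · 11
11 is prime.
So 33 = 3 · 11; the largest prime factor is 11.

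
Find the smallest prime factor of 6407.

43

6407 is odd.
Digit sum 17, not divisible by 3.
Ends in 7: not divisible by 5.
7: 6407 = 7·915 + 2
11: 6407 = 11·582 + 5
13: 6407 = 13·492 + 11
17: 6407 = 17·376 + 15
19: 6407 = 19·337 + 4
23: 6407 = 23·278 + 13
29: 6407 = 29·220 + 27
31: 6407 = 31·206 + 21
37: 6407 = 37·173 + 6
41: 6407 = 41·156 + 11
43: 6407 = 43·149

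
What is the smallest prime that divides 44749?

73

44749 is odd.
Digit sum 28, not divisible by 3.
Ends in 9: not divisible by 5.
7: 44749 = 7·6392 + 5
11: 44749 = 11·4068 + 1
13: 44749 = 13·3442 + 3
17: 44749 = 17·2632 + 5
19: 44749 = 19·2355 + 4
23: 44749 = 23·1945 + 14
29: 44749 = 29·1543 + 2
31: 44749 = 31·1443 + 16
37: 44749 = 37·1209 + 16
41: 44749 = 41·1091 + 18
43: 44749 = 43·1040 + 29
47: 44749 = 47·952 + 5
53: 44749 = 53·844 + 17
59: 44749 = 59·758 + 27
61: 44749 = 61·733 + 36
67: 44749 = 67·667 + 60
71: 44749 = 71·630 + 19
73: 44749 = 73·613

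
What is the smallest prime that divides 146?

146 is even: 2 divides it.

2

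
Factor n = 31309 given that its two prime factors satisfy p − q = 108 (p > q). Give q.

Since p = q + 108, we have 31309 = q(q + 108), so q² + 108q − 31309 = 0.
Discriminant: 108² + 4·31309 = 11664 + 125236 = 136900; √136900 = 370.
q = (−108 + 370)/2 = 131, and p = q + 108 = 239.
Check: 131 · 239 = 31309.

131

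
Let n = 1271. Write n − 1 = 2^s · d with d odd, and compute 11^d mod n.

998

1271 − 1 = 1270 = 2^1 · 635, so d = 635.
11^1 ≡ 11 (mod 1271)
11^2 ≡ 11^2 = 121 ≡ 121 (mod 1271)
11^4 ≡ 121^2 = 14641 ≡ 660 (mod 1271)
11^8 ≡ 660^2 = 435600 ≡ 918 (mod 1271)
11^16 ≡ 918^2 = 842724 ≡ 51 (mod 1271)
11^32 ≡ 51^2 = 2601 ≡ 59 (mod 1271)
11^64 ≡ 59^2 = 3481 ≡ 939 (mod 1271)
11^128 ≡ 939^2 = 881721 ≡ 918 (mod 1271)
11^256 ≡ 918^2 = 842724 ≡ 51 (mod 1271)
11^512 ≡ 51^2 = 2601 ≡ 59 (mod 1271)
635 = 512 + 64 + 32 + 16 + 8 + 2 + 1 in binary powers of 2.
So 11^635 ≡ 59 · 939 · 59 · 51 · 918 · 121 · 11 ≡ 998 (mod 1271).
Squaring chain: 998; never reaches −1, so base 11 is a Miller–Rabin witness that 1271 is composite.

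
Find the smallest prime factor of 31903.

61

31903 is odd.
Digit sum 16, not divisible by 3.
Ends in 3: not divisible by 5.
7: 31903 = 7·4557 + 4
11: 31903 = 11·2900 + 3
13: 31903 = 13·2454 + 1
17: 31903 = 17·1876 + 11
19: 31903 = 19·1679 + 2
23: 31903 = 23·1387 + 2
29: 31903 = 29·1100 + 3
31: 31903 = 31·1029 + 4
37: 31903 = 37·862 + 9
41: 31903 = 41·778 + 5
43: 31903 = 43·741 + 40
47: 31903 = 47·678 + 37
53: 31903 = 53·601 + 50
59: 31903 = 59·540 + 43
61: 31903 = 61·523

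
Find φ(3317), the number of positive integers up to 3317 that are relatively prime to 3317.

3180

Factor: 3317 = 31 · 107.
φ(3317) = (31−1) · (107−1) = 30 · 106 = 3180.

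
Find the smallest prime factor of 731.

731 is odd.
Digit sum 11, not divisible by 3.
Ends in 1: not divisible by 5.
7: 731 = 7·104 + 3
11: 731 = 11·66 + 5
13: 731 = 13·56 + 3
17: 731 = 17·43

17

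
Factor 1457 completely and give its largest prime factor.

47

1457 = 31 · 47
47 is prime.
So 1457 = 31 · 47; the largest prime factor is 47.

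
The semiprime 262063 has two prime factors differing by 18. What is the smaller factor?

503

Since p = q + 18, we have 262063 = q(q + 18), so q² + 18q − 262063 = 0.
Discriminant: 18² + 4·262063 = 324 + 1048252 = 1048576; √1048576 = 1024.
q = (−18 + 1024)/2 = 503, and p = q + 18 = 521.
Check: 503 · 521 = 262063.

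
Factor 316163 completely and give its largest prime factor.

73

316163 = 61 · 5183
5183 = 71 · 73
73 is prime.
So 316163 = 61 · 71 · 73; the largest prime factor is 73.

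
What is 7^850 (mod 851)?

7^1 ≡ 7 (mod 851)
7^2 ≡ 7^2 = 49 ≡ 49 (mod 851)
7^4 ≡ 49^2 = 2401 ≡ 699 (mod 851)
7^8 ≡ 699^2 = 488601 ≡ 127 (mod 851)
7^16 ≡ 127^2 = 16129 ≡ 811 (mod 851)
7^32 ≡ 811^2 = 657721 ≡ 749 (mod 851)
7^64 ≡ 749^2 = 561001 ≡ 192 (mod 851)
7^128 ≡ 192^2 = 36864 ≡ 271 (mod 851)
7^256 ≡ 271^2 = 73441 ≡ 255 (mod 851)
7^512 ≡ 255^2 = 65025 ≡ 349 (mod 851)
850 = 512 + 256 + 64 + 16 + 2 in binary powers of 2.
So 7^850 ≡ 349 · 255 · 192 · 811 · 49 ≡ 255 (mod 851).
Since 255 ≠ 1, base 7 is a Fermat witness: 851 is composite.

255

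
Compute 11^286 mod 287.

11^1 ≡ 11 (mod 287)
11^2 ≡ 11^2 = 121 ≡ 121 (mod 287)
11^4 ≡ 121^2 = 14641 ≡ 4 (mod 287)
11^8 ≡ 4^2 = 16 ≡ 16 (mod 287)
11^16 ≡ 16^2 = 256 ≡ 256 (mod 287)
11^32 ≡ 256^2 = 65536 ≡ 100 (mod 287)
11^64 ≡ 100^2 = 10000 ≡ 242 (mod 287)
11^128 ≡ 242^2 = 58564 ≡ 16 (mod 287)
11^256 ≡ 16^2 = 256 ≡ 256 (mod 287)
286 = 256 + 16 + 8 + 4 + 2 in binary powers of 2.
So 11^286 ≡ 256 · 256 · 16 · 4 · 121 ≡ 74 (mod 287).
Since 74 ≠ 1, base 11 is a Fermat witness: 287 is composite.

74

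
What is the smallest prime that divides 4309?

4309 is odd.
Digit sum 16, not divisible by 3.
Ends in 9: not divisible by 5.
7: 4309 = 7·615 + 4
11: 4309 = 11·391 + 8
13: 4309 = 13·331 + 6
17: 4309 = 17·253 + 8
19: 4309 = 19·226 + 15
23: 4309 = 23·187 + 8
29: 4309 = 29·148 + 17
31: 4309 = 31·139

31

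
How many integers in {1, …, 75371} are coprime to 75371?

68992

Factor: 75371 = 23 · 29 · 113.
φ(75371) = (23−1) · (29−1) · (113−1) = 22 · 28 · 112 = 68992.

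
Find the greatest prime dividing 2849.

37

2849 = 7 · 407
407 = 11 · 37
37 is prime.
So 2849 = 7 · 11 · 37; the largest prime factor is 37.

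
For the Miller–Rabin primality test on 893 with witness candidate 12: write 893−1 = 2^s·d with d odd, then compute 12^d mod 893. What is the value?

893 − 1 = 892 = 2^2 · 223, so d = 223.
12^1 ≡ 12 (mod 893)
12^2 ≡ 12^2 = 144 ≡ 144 (mod 893)
12^4 ≡ 144^2 = 20736 ≡ 197 (mod 893)
12^8 ≡ 197^2 = 38809 ≡ 410 (mod 893)
12^16 ≡ 410^2 = 168100 ≡ 216 (mod 893)
12^32 ≡ 216^2 = 46656 ≡ 220 (mod 893)
12^64 ≡ 220^2 = 48400 ≡ 178 (mod 893)
12^128 ≡ 178^2 = 31684 ≡ 429 (mod 893)
223 = 128 + 64 + 16 + 8 + 4 + 2 + 1 in binary powers of 2.
So 12^223 ≡ 429 · 178 · 216 · 410 · 197 · 144 · 12 ≡ 639 (mod 893).
Squaring chain: 639 → 220; never reaches −1, so base 12 is a Miller–Rabin witness that 893 is composite.

639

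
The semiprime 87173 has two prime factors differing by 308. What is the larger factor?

487

Since p = q + 308, we have 87173 = q(q + 308), so q² + 308q − 87173 = 0.
Discriminant: 308² + 4·87173 = 94864 + 348692 = 443556; √443556 = 666.
q = (−308 + 666)/2 = 179, and p = q + 308 = 487.
Check: 179 · 487 = 87173.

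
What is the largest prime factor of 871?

871 = 13 · 67
67 is prime.
So 871 = 13 · 67; the largest prime factor is 67.

67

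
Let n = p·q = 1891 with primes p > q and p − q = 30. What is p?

61

Since p = q + 30, we have 1891 = q(q + 30), so q² + 30q − 1891 = 0.
Discriminant: 30² + 4·1891 = 900 + 7564 = 8464; √8464 = 92.
q = (−30 + 92)/2 = 31, and p = q + 30 = 61.
Check: 31 · 61 = 1891.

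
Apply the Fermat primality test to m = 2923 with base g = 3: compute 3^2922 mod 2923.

3^1 ≡ 3 (mod 2923)
3^2 ≡ 3^2 = 9 ≡ 9 (mod 2923)
3^4 ≡ 9^2 = 81 ≡ 81 (mod 2923)
3^8 ≡ 81^2 = 6561 ≡ 715 (mod 2923)
3^16 ≡ 715^2 = 511225 ≡ 2623 (mod 2923)
3^32 ≡ 2623^2 = 6880129 ≡ 2310 (mod 2923)
3^64 ≡ 2310^2 = 5336100 ≡ 1625 (mod 2923)
3^128 ≡ 1625^2 = 2640625 ≡ 1156 (mod 2923)
3^256 ≡ 1156^2 = 1336336 ≡ 525 (mod 2923)
3^512 ≡ 525^2 = 275625 ≡ 863 (mod 2923)
3^1024 ≡ 863^2 = 744769 ≡ 2327 (mod 2923)
3^2048 ≡ 2327^2 = 5414929 ≡ 1533 (mod 2923)
2922 = 2048 + 512 + 256 + 64 + 32 + 8 + 2 in binary powers of 2.
So 3^2922 ≡ 1533 · 863 · 525 · 1625 · 2310 · 715 · 9 ≡ 433 (mod 2923).
Since 433 ≠ 1, base 3 is a Fermat witness: 2923 is composite.

433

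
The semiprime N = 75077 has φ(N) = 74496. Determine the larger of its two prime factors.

φ(n) = (p−1)(q−1) = n − (p+q) + 1, so p + q = 75077 − 74496 + 1 = 582.
p and q are the roots of t² − 582t + 75077 = 0.
Discriminant: 582² − 4·75077 = 338724 − 300308 = 38416; √38416 = 196.
q = (582 − 196)/2 = 193, p = (582 + 196)/2 = 389.
Check: 193 · 389 = 75077.

389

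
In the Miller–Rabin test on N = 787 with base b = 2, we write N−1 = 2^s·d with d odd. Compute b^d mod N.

787 − 1 = 786 = 2^1 · 393, so d = 393.
2^1 ≡ 2 (mod 787)
2^2 ≡ 2^2 = 4 ≡ 4 (mod 787)
2^4 ≡ 4^2 = 16 ≡ 16 (mod 787)
2^8 ≡ 16^2 = 256 ≡ 256 (mod 787)
2^16 ≡ 256^2 = 65536 ≡ 215 (mod 787)
2^32 ≡ 215^2 = 46225 ≡ 579 (mod 787)
2^64 ≡ 579^2 = 335241 ≡ 766 (mod 787)
2^128 ≡ 766^2 = 586756 ≡ 441 (mod 787)
2^256 ≡ 441^2 = 194481 ≡ 92 (mod 787)
393 = 256 + 128 + 8 + 1 in binary powers of 2.
So 2^393 ≡ 92 · 441 · 256 · 2 ≡ 786 (mod 787).
Since 2^d ≡ 786 (mod 787), base 2 does not prove 787 composite.

786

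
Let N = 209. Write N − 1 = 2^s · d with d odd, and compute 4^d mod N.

9

209 − 1 = 208 = 2^4 · 13, so d = 13.
4^1 ≡ 4 (mod 209)
4^2 ≡ 4^2 = 16 ≡ 16 (mod 209)
4^4 ≡ 16^2 = 256 ≡ 47 (mod 209)
4^8 ≡ 47^2 = 2209 ≡ 119 (mod 209)
13 = 8 + 4 + 1 in binary powers of 2.
So 4^13 ≡ 119 · 47 · 4 ≡ 9 (mod 209).
Squaring chain: 9 → 81 → 82 → 36; never reaches −1, so base 4 is a Miller–Rabin witness that 209 is composite.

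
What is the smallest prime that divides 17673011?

79

17673011 is odd.
Digit sum 26, not divisible by 3.
Ends in 1: not divisible by 5.
7: 17673011 = 7·2524715 + 6
11: 17673011 = 11·1606637 + 4
13: 17673011 = 13·1359462 + 5
17: 17673011 = 17·1039588 + 15
19: 17673011 = 19·930158 + 9
23: 17673011 = 23·768391 + 18
29: 17673011 = 29·609414 + 5
31: 17673011 = 31·570097 + 4
37: 17673011 = 37·477648 + 35
41: 17673011 = 41·431049 + 2
43: 17673011 = 43·411000 + 11
47: 17673011 = 47·376021 + 24
53: 17673011 = 53·333453 + 2
59: 17673011 = 59·299542 + 33
61: 17673011 = 61·289721 + 30
67: 17673011 = 67·263776 + 19
71: 17673011 = 71·248915 + 46
73: 17673011 = 73·242096 + 3
79: 17673011 = 79·223709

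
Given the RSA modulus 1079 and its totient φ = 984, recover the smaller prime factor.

13

φ(n) = (p−1)(q−1) = n − (p+q) + 1, so p + q = 1079 − 984 + 1 = 96.
p and q are the roots of t² − 96t + 1079 = 0.
Discriminant: 96² − 4·1079 = 9216 − 4316 = 4900; √4900 = 70.
q = (96 − 70)/2 = 13, p = (96 + 70)/2 = 83.
Check: 13 · 83 = 1079.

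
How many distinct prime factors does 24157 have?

24157 = 7^2 · 493
493 = 17 · 29
24157 = 7^2 · 17 · 29, which has 3 distinct prime factors.

3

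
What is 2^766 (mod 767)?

556

2^1 ≡ 2 (mod 767)
2^2 ≡ 2^2 = 4 ≡ 4 (mod 767)
2^4 ≡ 4^2 = 16 ≡ 16 (mod 767)
2^8 ≡ 16^2 = 256 ≡ 256 (mod 767)
2^16 ≡ 256^2 = 65536 ≡ 341 (mod 767)
2^32 ≡ 341^2 = 116281 ≡ 464 (mod 767)
2^64 ≡ 464^2 = 215296 ≡ 536 (mod 767)
2^128 ≡ 536^2 = 287296 ≡ 438 (mod 767)
2^256 ≡ 438^2 = 191844 ≡ 94 (mod 767)
2^512 ≡ 94^2 = 8836 ≡ 399 (mod 767)
766 = 512 + 128 + 64 + 32 + 16 + 8 + 4 + 2 in binary powers of 2.
So 2^766 ≡ 399 · 438 · 536 · 464 · 341 · 256 · 16 · 4 ≡ 556 (mod 767).
Since 556 ≠ 1, base 2 is a Fermat witness: 767 is composite.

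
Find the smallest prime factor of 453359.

19

453359 is odd.
Digit sum 29, not divisible by 3.
Ends in 9: not divisible by 5.
7: 453359 = 7·64765 + 4
11: 453359 = 11·41214 + 5
13: 453359 = 13·34873 + 10
17: 453359 = 17·26668 + 3
19: 453359 = 19·23861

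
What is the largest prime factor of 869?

869 = 11 · 79
79 is prime.
So 869 = 11 · 79; the largest prime factor is 79.

79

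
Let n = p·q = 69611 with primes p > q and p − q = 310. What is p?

461

Since p = q + 310, we have 69611 = q(q + 310), so q² + 310q − 69611 = 0.
Discriminant: 310² + 4·69611 = 96100 + 278444 = 374544; √374544 = 612.
q = (−310 + 612)/2 = 151, and p = q + 310 = 461.
Check: 151 · 461 = 69611.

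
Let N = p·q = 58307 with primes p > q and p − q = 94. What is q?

199

Since p = q + 94, we have 58307 = q(q + 94), so q² + 94q − 58307 = 0.
Discriminant: 94² + 4·58307 = 8836 + 233228 = 242064; √242064 = 492.
q = (−94 + 492)/2 = 199, and p = q + 94 = 293.
Check: 199 · 293 = 58307.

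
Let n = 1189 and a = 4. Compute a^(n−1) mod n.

223

4^1 ≡ 4 (mod 1189)
4^2 ≡ 4^2 = 16 ≡ 16 (mod 1189)
4^4 ≡ 16^2 = 256 ≡ 256 (mod 1189)
4^8 ≡ 256^2 = 65536 ≡ 141 (mod 1189)
4^16 ≡ 141^2 = 19881 ≡ 857 (mod 1189)
4^32 ≡ 857^2 = 734449 ≡ 836 (mod 1189)
4^64 ≡ 836^2 = 698896 ≡ 953 (mod 1189)
4^128 ≡ 953^2 = 908209 ≡ 1002 (mod 1189)
4^256 ≡ 1002^2 = 1004004 ≡ 488 (mod 1189)
4^512 ≡ 488^2 = 238144 ≡ 344 (mod 1189)
4^1024 ≡ 344^2 = 118336 ≡ 625 (mod 1189)
1188 = 1024 + 128 + 32 + 4 in binary powers of 2.
So 4^1188 ≡ 625 · 1002 · 836 · 256 ≡ 223 (mod 1189).
Since 223 ≠ 1, base 4 is a Fermat witness: 1189 is composite.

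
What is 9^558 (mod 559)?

9^1 ≡ 9 (mod 559)
9^2 ≡ 9^2 = 81 ≡ 81 (mod 559)
9^4 ≡ 81^2 = 6561 ≡ 412 (mod 559)
9^8 ≡ 412^2 = 169744 ≡ 367 (mod 559)
9^16 ≡ 367^2 = 134689 ≡ 529 (mod 559)
9^32 ≡ 529^2 = 279841 ≡ 341 (mod 559)
9^64 ≡ 341^2 = 116281 ≡ 9 (mod 559)
9^128 ≡ 9^2 = 81 ≡ 81 (mod 559)
9^256 ≡ 81^2 = 6561 ≡ 412 (mod 559)
9^512 ≡ 412^2 = 169744 ≡ 367 (mod 559)
558 = 512 + 32 + 8 + 4 + 2 in binary powers of 2.
So 9^558 ≡ 367 · 341 · 367 · 412 · 81 ≡ 274 (mod 559).
Since 274 ≠ 1, base 9 is a Fermat witness: 559 is composite.

274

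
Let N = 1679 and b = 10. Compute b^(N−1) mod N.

10^1 ≡ 10 (mod 1679)
10^2 ≡ 10^2 = 100 ≡ 100 (mod 1679)
10^4 ≡ 100^2 = 10000 ≡ 1605 (mod 1679)
10^8 ≡ 1605^2 = 2576025 ≡ 439 (mod 1679)
10^16 ≡ 439^2 = 192721 ≡ 1315 (mod 1679)
10^32 ≡ 1315^2 = 1729225 ≡ 1534 (mod 1679)
10^64 ≡ 1534^2 = 2353156 ≡ 877 (mod 1679)
10^128 ≡ 877^2 = 769129 ≡ 147 (mod 1679)
10^256 ≡ 147^2 = 21609 ≡ 1461 (mod 1679)
10^512 ≡ 1461^2 = 2134521 ≡ 512 (mod 1679)
10^1024 ≡ 512^2 = 262144 ≡ 220 (mod 1679)
1678 = 1024 + 512 + 128 + 8 + 4 + 2 in binary powers of 2.
So 10^1678 ≡ 220 · 512 · 147 · 439 · 1605 · 100 ≡ 995 (mod 1679).
Since 995 ≠ 1, base 10 is a Fermat witness: 1679 is composite.

995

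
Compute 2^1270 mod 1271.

1024

2^1 ≡ 2 (mod 1271)
2^2 ≡ 2^2 = 4 ≡ 4 (mod 1271)
2^4 ≡ 4^2 = 16 ≡ 16 (mod 1271)
2^8 ≡ 16^2 = 256 ≡ 256 (mod 1271)
2^16 ≡ 256^2 = 65536 ≡ 715 (mod 1271)
2^32 ≡ 715^2 = 511225 ≡ 283 (mod 1271)
2^64 ≡ 283^2 = 80089 ≡ 16 (mod 1271)
2^128 ≡ 16^2 = 256 ≡ 256 (mod 1271)
2^256 ≡ 256^2 = 65536 ≡ 715 (mod 1271)
2^512 ≡ 715^2 = 511225 ≡ 283 (mod 1271)
2^1024 ≡ 283^2 = 80089 ≡ 16 (mod 1271)
1270 = 1024 + 128 + 64 + 32 + 16 + 4 + 2 in binary powers of 2.
So 2^1270 ≡ 16 · 256 · 16 · 283 · 715 · 16 · 4 ≡ 1024 (mod 1271).
Since 1024 ≠ 1, base 2 is a Fermat witness: 1271 is composite.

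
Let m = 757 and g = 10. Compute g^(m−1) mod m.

10^1 ≡ 10 (mod 757)
10^2 ≡ 10^2 = 100 ≡ 100 (mod 757)
10^4 ≡ 100^2 = 10000 ≡ 159 (mod 757)
10^8 ≡ 159^2 = 25281 ≡ 300 (mod 757)
10^16 ≡ 300^2 = 90000 ≡ 674 (mod 757)
10^32 ≡ 674^2 = 454276 ≡ 76 (mod 757)
10^64 ≡ 76^2 = 5776 ≡ 477 (mod 757)
10^128 ≡ 477^2 = 227529 ≡ 429 (mod 757)
10^256 ≡ 429^2 = 184041 ≡ 90 (mod 757)
10^512 ≡ 90^2 = 8100 ≡ 530 (mod 757)
756 = 512 + 128 + 64 + 32 + 16 + 4 in binary powers of 2.
So 10^756 ≡ 530 · 429 · 477 · 76 · 674 · 159 ≡ 1 (mod 757).
Since the result is 1, base 10 gives no evidence that 757 is composite.

1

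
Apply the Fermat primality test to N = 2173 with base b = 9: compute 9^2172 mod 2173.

1846

9^1 ≡ 9 (mod 2173)
9^2 ≡ 9^2 = 81 ≡ 81 (mod 2173)
9^4 ≡ 81^2 = 6561 ≡ 42 (mod 2173)
9^8 ≡ 42^2 = 1764 ≡ 1764 (mod 2173)
9^16 ≡ 1764^2 = 3111696 ≡ 2133 (mod 2173)
9^32 ≡ 2133^2 = 4549689 ≡ 1600 (mod 2173)
9^64 ≡ 1600^2 = 2560000 ≡ 206 (mod 2173)
9^128 ≡ 206^2 = 42436 ≡ 1149 (mod 2173)
9^256 ≡ 1149^2 = 1320201 ≡ 1190 (mod 2173)
9^512 ≡ 1190^2 = 1416100 ≡ 1477 (mod 2173)
9^1024 ≡ 1477^2 = 2181529 ≡ 2010 (mod 2173)
9^2048 ≡ 2010^2 = 4040100 ≡ 493 (mod 2173)
2172 = 2048 + 64 + 32 + 16 + 8 + 4 in binary powers of 2.
So 9^2172 ≡ 493 · 206 · 1600 · 2133 · 1764 · 42 ≡ 1846 (mod 2173).
Since 1846 ≠ 1, base 9 is a Fermat witness: 2173 is composite.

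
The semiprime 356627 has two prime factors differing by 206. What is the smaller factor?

Since p = q + 206, we have 356627 = q(q + 206), so q² + 206q − 356627 = 0.
Discriminant: 206² + 4·356627 = 42436 + 1426508 = 1468944; √1468944 = 1212.
q = (−206 + 1212)/2 = 503, and p = q + 206 = 709.
Check: 503 · 709 = 356627.

503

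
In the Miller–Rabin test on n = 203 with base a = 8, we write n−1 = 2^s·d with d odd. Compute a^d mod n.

155

203 − 1 = 202 = 2^1 · 101, so d = 101.
8^1 ≡ 8 (mod 203)
8^2 ≡ 8^2 = 64 ≡ 64 (mod 203)
8^4 ≡ 64^2 = 4096 ≡ 36 (mod 203)
8^8 ≡ 36^2 = 1296 ≡ 78 (mod 203)
8^16 ≡ 78^2 = 6084 ≡ 197 (mod 203)
8^32 ≡ 197^2 = 38809 ≡ 36 (mod 203)
8^64 ≡ 36^2 = 1296 ≡ 78 (mod 203)
101 = 64 + 32 + 4 + 1 in binary powers of 2.
So 8^101 ≡ 78 · 36 · 36 · 8 ≡ 155 (mod 203).
Squaring chain: 155; never reaches −1, so base 8 is a Miller–Rabin witness that 203 is composite.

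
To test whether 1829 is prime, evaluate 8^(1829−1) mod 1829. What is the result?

8^1 ≡ 8 (mod 1829)
8^2 ≡ 8^2 = 64 ≡ 64 (mod 1829)
8^4 ≡ 64^2 = 4096 ≡ 438 (mod 1829)
8^8 ≡ 438^2 = 191844 ≡ 1628 (mod 1829)
8^16 ≡ 1628^2 = 2650384 ≡ 163 (mod 1829)
8^32 ≡ 163^2 = 26569 ≡ 963 (mod 1829)
8^64 ≡ 963^2 = 927369 ≡ 66 (mod 1829)
8^128 ≡ 66^2 = 4356 ≡ 698 (mod 1829)
8^256 ≡ 698^2 = 487204 ≡ 690 (mod 1829)
8^512 ≡ 690^2 = 476100 ≡ 560 (mod 1829)
8^1024 ≡ 560^2 = 313600 ≡ 841 (mod 1829)
1828 = 1024 + 512 + 256 + 32 + 4 in binary powers of 2.
So 8^1828 ≡ 841 · 560 · 690 · 963 · 438 ≡ 1349 (mod 1829).
Since 1349 ≠ 1, base 8 is a Fermat witness: 1829 is composite.

1349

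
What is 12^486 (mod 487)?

12^1 ≡ 12 (mod 487)
12^2 ≡ 12^2 = 144 ≡ 144 (mod 487)
12^4 ≡ 144^2 = 20736 ≡ 282 (mod 487)
12^8 ≡ 282^2 = 79524 ≡ 143 (mod 487)
12^16 ≡ 143^2 = 20449 ≡ 482 (mod 487)
12^32 ≡ 482^2 = 232324 ≡ 25 (mod 487)
12^64 ≡ 25^2 = 625 ≡ 138 (mod 487)
12^128 ≡ 138^2 = 19044 ≡ 51 (mod 487)
12^256 ≡ 51^2 = 2601 ≡ 166 (mod 487)
486 = 256 + 128 + 64 + 32 + 4 + 2 in binary powers of 2.
So 12^486 ≡ 166 · 51 · 138 · 25 · 282 · 144 ≡ 1 (mod 487).
Since the result is 1, base 12 gives no evidence that 487 is composite.

1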